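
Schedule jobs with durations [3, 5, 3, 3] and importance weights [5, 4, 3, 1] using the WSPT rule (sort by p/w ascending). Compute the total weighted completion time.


Compute p/w ratios and sort ascending (WSPT): [(3, 5), (3, 3), (5, 4), (3, 1)]
Compute weighted completion times:
  Job (p=3,w=5): C=3, w*C=5*3=15
  Job (p=3,w=3): C=6, w*C=3*6=18
  Job (p=5,w=4): C=11, w*C=4*11=44
  Job (p=3,w=1): C=14, w*C=1*14=14
Total weighted completion time = 91

91


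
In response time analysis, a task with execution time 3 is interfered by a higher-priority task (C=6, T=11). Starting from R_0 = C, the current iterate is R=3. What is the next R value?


R_next = C + ceil(R_prev / T_hp) * C_hp
ceil(3 / 11) = ceil(0.2727) = 1
Interference = 1 * 6 = 6
R_next = 3 + 6 = 9

9


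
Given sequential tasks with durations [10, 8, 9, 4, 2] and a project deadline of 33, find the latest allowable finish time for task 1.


LF(activity 1) = deadline - sum of successor durations
Successors: activities 2 through 5 with durations [8, 9, 4, 2]
Sum of successor durations = 23
LF = 33 - 23 = 10

10


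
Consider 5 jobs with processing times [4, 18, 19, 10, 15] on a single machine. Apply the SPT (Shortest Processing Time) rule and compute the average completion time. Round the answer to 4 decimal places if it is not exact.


Sort jobs by processing time (SPT order): [4, 10, 15, 18, 19]
Compute completion times sequentially:
  Job 1: processing = 4, completes at 4
  Job 2: processing = 10, completes at 14
  Job 3: processing = 15, completes at 29
  Job 4: processing = 18, completes at 47
  Job 5: processing = 19, completes at 66
Sum of completion times = 160
Average completion time = 160/5 = 32.0

32.0


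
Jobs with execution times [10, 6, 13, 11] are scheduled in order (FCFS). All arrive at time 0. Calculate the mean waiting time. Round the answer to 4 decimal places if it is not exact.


FCFS order (as given): [10, 6, 13, 11]
Waiting times:
  Job 1: wait = 0
  Job 2: wait = 10
  Job 3: wait = 16
  Job 4: wait = 29
Sum of waiting times = 55
Average waiting time = 55/4 = 13.75

13.75


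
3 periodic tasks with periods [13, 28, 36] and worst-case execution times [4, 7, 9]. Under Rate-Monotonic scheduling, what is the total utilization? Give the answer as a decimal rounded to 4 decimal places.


Compute individual utilizations (exact fractions):
  Task 1: C/T = 4/13 (approx. 0.3077)
  Task 2: C/T = 7/28 = 1/4 (approx. 0.25)
  Task 3: C/T = 9/36 = 1/4 (approx. 0.25)
Total utilization U = 4/13 + 1/4 + 1/4 = 21/26
Rounded to 4 decimal places: U = 0.8077
RM (Liu & Layland) bound for 3 tasks = 0.779763; compare with U = 21/26 (approx. 0.807692)
bound < U <= 1, so the RM sufficient condition is not met (inconclusive; an exact test such as response-time analysis is needed).

0.8077


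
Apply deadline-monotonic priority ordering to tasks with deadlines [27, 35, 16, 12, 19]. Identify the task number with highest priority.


Sort tasks by relative deadline (ascending):
  Task 4: deadline = 12
  Task 3: deadline = 16
  Task 5: deadline = 19
  Task 1: deadline = 27
  Task 2: deadline = 35
Priority order (highest first): [4, 3, 5, 1, 2]
Highest priority task = 4

4


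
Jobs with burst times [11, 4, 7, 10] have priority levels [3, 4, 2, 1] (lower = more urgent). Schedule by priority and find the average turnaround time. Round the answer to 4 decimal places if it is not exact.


Sort by priority (ascending = highest first):
Order: [(1, 10), (2, 7), (3, 11), (4, 4)]
Completion times:
  Priority 1, burst=10, C=10
  Priority 2, burst=7, C=17
  Priority 3, burst=11, C=28
  Priority 4, burst=4, C=32
Average turnaround = 87/4 = 21.75

21.75


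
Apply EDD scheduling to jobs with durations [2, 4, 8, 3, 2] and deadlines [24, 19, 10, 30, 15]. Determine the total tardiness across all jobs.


Sort by due date (EDD order): [(8, 10), (2, 15), (4, 19), (2, 24), (3, 30)]
Compute completion times and tardiness:
  Job 1: p=8, d=10, C=8, tardiness=max(0,8-10)=0
  Job 2: p=2, d=15, C=10, tardiness=max(0,10-15)=0
  Job 3: p=4, d=19, C=14, tardiness=max(0,14-19)=0
  Job 4: p=2, d=24, C=16, tardiness=max(0,16-24)=0
  Job 5: p=3, d=30, C=19, tardiness=max(0,19-30)=0
Total tardiness = 0

0


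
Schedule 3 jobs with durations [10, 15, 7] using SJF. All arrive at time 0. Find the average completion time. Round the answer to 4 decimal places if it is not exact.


SJF order (ascending): [7, 10, 15]
Completion times:
  Job 1: burst=7, C=7
  Job 2: burst=10, C=17
  Job 3: burst=15, C=32
Average completion = 56/3 = 18.6667

18.6667


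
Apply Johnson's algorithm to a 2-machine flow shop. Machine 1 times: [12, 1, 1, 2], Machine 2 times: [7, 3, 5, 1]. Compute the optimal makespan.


Apply Johnson's rule:
  Group 1 (a <= b): [(2, 1, 3), (3, 1, 5)]
  Group 2 (a > b): [(1, 12, 7), (4, 2, 1)]
Optimal job order: [2, 3, 1, 4]
Schedule:
  Job 2: M1 done at 1, M2 done at 4
  Job 3: M1 done at 2, M2 done at 9
  Job 1: M1 done at 14, M2 done at 21
  Job 4: M1 done at 16, M2 done at 22
Makespan = 22

22


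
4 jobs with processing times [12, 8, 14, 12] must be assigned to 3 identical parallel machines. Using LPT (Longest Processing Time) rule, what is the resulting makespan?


Sort jobs in decreasing order (LPT): [14, 12, 12, 8]
Assign each job to the least loaded machine:
  Machine 1: jobs [14], load = 14
  Machine 2: jobs [12, 8], load = 20
  Machine 3: jobs [12], load = 12
Makespan = max load = 20

20


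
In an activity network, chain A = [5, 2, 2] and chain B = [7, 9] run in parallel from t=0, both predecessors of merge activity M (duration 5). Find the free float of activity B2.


ES(B2) = sum of predecessors on chain B = 7
EF(B2) = ES + duration = 7 + 9 = 16
Successor of B2 is M. ES(M) = max(sum(A), sum(B)) = max(9, 16) = 16
Free float = ES(successor) - EF(current) = 16 - 16 = 0

0


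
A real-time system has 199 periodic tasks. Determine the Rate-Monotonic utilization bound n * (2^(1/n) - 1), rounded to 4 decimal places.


Compute 2^(1/199) = 1.0034892249
Subtract 1: 1.0034892249 - 1 = 0.0034892249
Multiply by n: 199 * 0.0034892249 = 0.6943557551
Round to 4 dp: 0.6944

0.6944


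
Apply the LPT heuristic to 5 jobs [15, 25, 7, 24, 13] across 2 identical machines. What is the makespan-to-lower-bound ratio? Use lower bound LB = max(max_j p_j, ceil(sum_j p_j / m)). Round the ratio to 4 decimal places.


LPT order: [25, 24, 15, 13, 7]
Machine loads after assignment: [45, 39]
LPT makespan = 45
Lower bound = max(max_job, ceil(total/2)) = max(25, 42) = 42
Ratio = 45 / 42 = 1.0714

1.0714


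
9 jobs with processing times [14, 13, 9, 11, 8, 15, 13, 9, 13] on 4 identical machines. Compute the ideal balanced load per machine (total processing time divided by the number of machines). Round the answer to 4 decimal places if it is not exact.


Total processing time = 14 + 13 + 9 + 11 + 8 + 15 + 13 + 9 + 13 = 105
Number of machines = 4
Ideal balanced load = 105 / 4 = 26.25

26.25


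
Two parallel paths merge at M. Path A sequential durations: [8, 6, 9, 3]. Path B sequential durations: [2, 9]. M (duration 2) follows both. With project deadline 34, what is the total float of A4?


Forward pass: ES(A4) = sum of predecessors on chain A = 23
EF = ES + duration = 23 + 3 = 26
Backward pass: LF(M) = deadline = 34; LS(M) = 34 - 2 = 32
LF(A4) = LS(M) - sum(successors on chain A) = 32 - 0 = 32
LS = LF - duration = 32 - 3 = 29
Total float = LS - ES = 29 - 23 = 6

6


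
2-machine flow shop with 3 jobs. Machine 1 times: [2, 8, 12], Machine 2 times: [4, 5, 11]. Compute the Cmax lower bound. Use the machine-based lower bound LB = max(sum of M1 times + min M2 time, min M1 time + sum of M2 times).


LB1 = sum(M1 times) + min(M2 times) = 22 + 4 = 26
LB2 = min(M1 times) + sum(M2 times) = 2 + 20 = 22
Lower bound = max(LB1, LB2) = max(26, 22) = 26

26


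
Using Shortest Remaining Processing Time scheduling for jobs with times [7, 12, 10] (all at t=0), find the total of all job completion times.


Since all jobs arrive at t=0, SRPT equals SPT ordering.
SPT order: [7, 10, 12]
Completion times:
  Job 1: p=7, C=7
  Job 2: p=10, C=17
  Job 3: p=12, C=29
Total completion time = 7 + 17 + 29 = 53

53


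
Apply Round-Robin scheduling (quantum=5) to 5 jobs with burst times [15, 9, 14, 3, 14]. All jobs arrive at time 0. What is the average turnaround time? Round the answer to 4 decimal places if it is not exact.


Time quantum = 5
Execution trace:
  J1 runs 5 units, time = 5
  J2 runs 5 units, time = 10
  J3 runs 5 units, time = 15
  J4 runs 3 units, time = 18
  J5 runs 5 units, time = 23
  J1 runs 5 units, time = 28
  J2 runs 4 units, time = 32
  J3 runs 5 units, time = 37
  J5 runs 5 units, time = 42
  J1 runs 5 units, time = 47
  J3 runs 4 units, time = 51
  J5 runs 4 units, time = 55
Finish times: [47, 32, 51, 18, 55]
Average turnaround = 203/5 = 40.6

40.6


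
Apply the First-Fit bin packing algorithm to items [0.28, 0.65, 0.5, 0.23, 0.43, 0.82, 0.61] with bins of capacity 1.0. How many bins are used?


Place items sequentially using First-Fit:
  Item 0.28 -> new Bin 1
  Item 0.65 -> Bin 1 (now 0.93)
  Item 0.5 -> new Bin 2
  Item 0.23 -> Bin 2 (now 0.73)
  Item 0.43 -> new Bin 3
  Item 0.82 -> new Bin 4
  Item 0.61 -> new Bin 5
Total bins used = 5

5


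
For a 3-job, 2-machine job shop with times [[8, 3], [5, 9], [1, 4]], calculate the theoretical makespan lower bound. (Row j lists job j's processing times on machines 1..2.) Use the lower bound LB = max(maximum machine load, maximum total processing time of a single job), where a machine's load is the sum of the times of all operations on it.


Machine loads:
  Machine 1: 8 + 5 + 1 = 14
  Machine 2: 3 + 9 + 4 = 16
Max machine load = 16
Job totals:
  Job 1: 11
  Job 2: 14
  Job 3: 5
Max job total = 14
Lower bound = max(16, 14) = 16

16


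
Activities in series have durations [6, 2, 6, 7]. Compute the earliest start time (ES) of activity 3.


Activity 3 starts after activities 1 through 2 complete.
Predecessor durations: [6, 2]
ES = 6 + 2 = 8

8


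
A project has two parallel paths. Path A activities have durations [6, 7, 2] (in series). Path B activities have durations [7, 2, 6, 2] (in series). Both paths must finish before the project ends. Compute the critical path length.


Path A total = 6 + 7 + 2 = 15
Path B total = 7 + 2 + 6 + 2 = 17
Critical path = longest path = max(15, 17) = 17

17


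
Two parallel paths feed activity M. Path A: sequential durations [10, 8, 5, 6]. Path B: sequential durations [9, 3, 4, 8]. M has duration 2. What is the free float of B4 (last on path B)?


ES(B4) = sum of predecessors on chain B = 16
EF(B4) = ES + duration = 16 + 8 = 24
Successor of B4 is M. ES(M) = max(sum(A), sum(B)) = max(29, 24) = 29
Free float = ES(successor) - EF(current) = 29 - 24 = 5

5


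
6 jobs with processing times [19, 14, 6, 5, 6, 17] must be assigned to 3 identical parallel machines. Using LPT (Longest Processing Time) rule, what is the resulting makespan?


Sort jobs in decreasing order (LPT): [19, 17, 14, 6, 6, 5]
Assign each job to the least loaded machine:
  Machine 1: jobs [19, 5], load = 24
  Machine 2: jobs [17, 6], load = 23
  Machine 3: jobs [14, 6], load = 20
Makespan = max load = 24

24


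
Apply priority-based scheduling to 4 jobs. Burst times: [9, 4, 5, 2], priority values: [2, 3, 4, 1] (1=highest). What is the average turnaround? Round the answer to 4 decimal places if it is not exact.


Sort by priority (ascending = highest first):
Order: [(1, 2), (2, 9), (3, 4), (4, 5)]
Completion times:
  Priority 1, burst=2, C=2
  Priority 2, burst=9, C=11
  Priority 3, burst=4, C=15
  Priority 4, burst=5, C=20
Average turnaround = 48/4 = 12.0

12.0


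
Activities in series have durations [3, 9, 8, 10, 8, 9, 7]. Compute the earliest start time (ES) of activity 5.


Activity 5 starts after activities 1 through 4 complete.
Predecessor durations: [3, 9, 8, 10]
ES = 3 + 9 + 8 + 10 = 30

30


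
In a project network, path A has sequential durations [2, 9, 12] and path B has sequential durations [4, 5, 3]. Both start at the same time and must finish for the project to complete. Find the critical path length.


Path A total = 2 + 9 + 12 = 23
Path B total = 4 + 5 + 3 = 12
Critical path = longest path = max(23, 12) = 23

23


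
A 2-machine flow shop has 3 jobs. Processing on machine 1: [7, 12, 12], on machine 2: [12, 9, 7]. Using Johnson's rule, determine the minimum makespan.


Apply Johnson's rule:
  Group 1 (a <= b): [(1, 7, 12)]
  Group 2 (a > b): [(2, 12, 9), (3, 12, 7)]
Optimal job order: [1, 2, 3]
Schedule:
  Job 1: M1 done at 7, M2 done at 19
  Job 2: M1 done at 19, M2 done at 28
  Job 3: M1 done at 31, M2 done at 38
Makespan = 38

38


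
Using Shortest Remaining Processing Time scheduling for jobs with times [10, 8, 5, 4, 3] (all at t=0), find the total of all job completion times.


Since all jobs arrive at t=0, SRPT equals SPT ordering.
SPT order: [3, 4, 5, 8, 10]
Completion times:
  Job 1: p=3, C=3
  Job 2: p=4, C=7
  Job 3: p=5, C=12
  Job 4: p=8, C=20
  Job 5: p=10, C=30
Total completion time = 3 + 7 + 12 + 20 + 30 = 72

72


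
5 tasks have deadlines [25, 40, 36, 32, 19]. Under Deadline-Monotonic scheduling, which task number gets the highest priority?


Sort tasks by relative deadline (ascending):
  Task 5: deadline = 19
  Task 1: deadline = 25
  Task 4: deadline = 32
  Task 3: deadline = 36
  Task 2: deadline = 40
Priority order (highest first): [5, 1, 4, 3, 2]
Highest priority task = 5

5


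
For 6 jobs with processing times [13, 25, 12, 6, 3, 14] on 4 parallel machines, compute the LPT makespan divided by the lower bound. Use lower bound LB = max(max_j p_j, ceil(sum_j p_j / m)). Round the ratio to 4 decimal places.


LPT order: [25, 14, 13, 12, 6, 3]
Machine loads after assignment: [25, 14, 16, 18]
LPT makespan = 25
Lower bound = max(max_job, ceil(total/4)) = max(25, 19) = 25
Ratio = 25 / 25 = 1.0

1.0


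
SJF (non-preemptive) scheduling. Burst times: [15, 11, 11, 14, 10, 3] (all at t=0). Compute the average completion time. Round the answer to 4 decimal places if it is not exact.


SJF order (ascending): [3, 10, 11, 11, 14, 15]
Completion times:
  Job 1: burst=3, C=3
  Job 2: burst=10, C=13
  Job 3: burst=11, C=24
  Job 4: burst=11, C=35
  Job 5: burst=14, C=49
  Job 6: burst=15, C=64
Average completion = 188/6 = 31.3333

31.3333


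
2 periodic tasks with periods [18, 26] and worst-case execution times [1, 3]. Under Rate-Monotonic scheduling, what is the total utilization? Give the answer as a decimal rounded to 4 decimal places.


Compute individual utilizations (exact fractions):
  Task 1: C/T = 1/18 (approx. 0.0556)
  Task 2: C/T = 3/26 (approx. 0.1154)
Total utilization U = 1/18 + 3/26 = 20/117
Rounded to 4 decimal places: U = 0.1709
RM (Liu & Layland) bound for 2 tasks = 0.828427; compare with U = 20/117 (approx. 0.170940)
U <= bound, so schedulable by RM sufficient condition.

0.1709


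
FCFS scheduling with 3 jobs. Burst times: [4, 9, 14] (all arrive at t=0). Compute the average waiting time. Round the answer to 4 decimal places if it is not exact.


FCFS order (as given): [4, 9, 14]
Waiting times:
  Job 1: wait = 0
  Job 2: wait = 4
  Job 3: wait = 13
Sum of waiting times = 17
Average waiting time = 17/3 = 5.6667

5.6667


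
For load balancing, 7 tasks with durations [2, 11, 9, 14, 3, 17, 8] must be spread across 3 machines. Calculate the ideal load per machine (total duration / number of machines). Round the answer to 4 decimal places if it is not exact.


Total processing time = 2 + 11 + 9 + 14 + 3 + 17 + 8 = 64
Number of machines = 3
Ideal balanced load = 64 / 3 = 21.3333

21.3333


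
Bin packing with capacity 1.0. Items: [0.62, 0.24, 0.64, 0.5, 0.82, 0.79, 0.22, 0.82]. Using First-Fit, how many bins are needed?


Place items sequentially using First-Fit:
  Item 0.62 -> new Bin 1
  Item 0.24 -> Bin 1 (now 0.86)
  Item 0.64 -> new Bin 2
  Item 0.5 -> new Bin 3
  Item 0.82 -> new Bin 4
  Item 0.79 -> new Bin 5
  Item 0.22 -> Bin 2 (now 0.86)
  Item 0.82 -> new Bin 6
Total bins used = 6

6


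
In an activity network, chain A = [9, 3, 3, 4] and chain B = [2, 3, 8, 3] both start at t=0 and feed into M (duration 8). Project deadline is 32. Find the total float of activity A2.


Forward pass: ES(A2) = sum of predecessors on chain A = 9
EF = ES + duration = 9 + 3 = 12
Backward pass: LF(M) = deadline = 32; LS(M) = 32 - 8 = 24
LF(A2) = LS(M) - sum(successors on chain A) = 24 - 7 = 17
LS = LF - duration = 17 - 3 = 14
Total float = LS - ES = 14 - 9 = 5

5


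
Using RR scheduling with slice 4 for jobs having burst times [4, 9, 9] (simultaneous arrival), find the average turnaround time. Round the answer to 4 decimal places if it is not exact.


Time quantum = 4
Execution trace:
  J1 runs 4 units, time = 4
  J2 runs 4 units, time = 8
  J3 runs 4 units, time = 12
  J2 runs 4 units, time = 16
  J3 runs 4 units, time = 20
  J2 runs 1 units, time = 21
  J3 runs 1 units, time = 22
Finish times: [4, 21, 22]
Average turnaround = 47/3 = 15.6667

15.6667


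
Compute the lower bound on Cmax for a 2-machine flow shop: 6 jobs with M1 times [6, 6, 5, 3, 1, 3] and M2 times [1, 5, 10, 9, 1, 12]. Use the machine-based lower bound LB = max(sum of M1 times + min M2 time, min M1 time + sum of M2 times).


LB1 = sum(M1 times) + min(M2 times) = 24 + 1 = 25
LB2 = min(M1 times) + sum(M2 times) = 1 + 38 = 39
Lower bound = max(LB1, LB2) = max(25, 39) = 39

39


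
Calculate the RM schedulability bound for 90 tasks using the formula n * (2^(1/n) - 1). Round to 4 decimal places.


Compute 2^(1/90) = 1.0077313692
Subtract 1: 1.0077313692 - 1 = 0.0077313692
Multiply by n: 90 * 0.0077313692 = 0.6958232280
Round to 4 dp: 0.6958

0.6958


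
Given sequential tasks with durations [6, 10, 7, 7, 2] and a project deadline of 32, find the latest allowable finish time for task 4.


LF(activity 4) = deadline - sum of successor durations
Successors: activities 5 through 5 with durations [2]
Sum of successor durations = 2
LF = 32 - 2 = 30

30


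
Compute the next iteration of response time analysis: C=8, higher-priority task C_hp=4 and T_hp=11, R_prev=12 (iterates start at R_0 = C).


R_next = C + ceil(R_prev / T_hp) * C_hp
ceil(12 / 11) = ceil(1.0909) = 2
Interference = 2 * 4 = 8
R_next = 8 + 8 = 16

16


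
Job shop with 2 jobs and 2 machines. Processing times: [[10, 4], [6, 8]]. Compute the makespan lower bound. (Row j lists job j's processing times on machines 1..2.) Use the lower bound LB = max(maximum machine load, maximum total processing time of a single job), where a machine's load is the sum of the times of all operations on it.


Machine loads:
  Machine 1: 10 + 6 = 16
  Machine 2: 4 + 8 = 12
Max machine load = 16
Job totals:
  Job 1: 14
  Job 2: 14
Max job total = 14
Lower bound = max(16, 14) = 16

16


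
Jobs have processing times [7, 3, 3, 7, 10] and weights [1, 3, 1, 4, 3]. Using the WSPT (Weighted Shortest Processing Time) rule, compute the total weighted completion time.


Compute p/w ratios and sort ascending (WSPT): [(3, 3), (7, 4), (3, 1), (10, 3), (7, 1)]
Compute weighted completion times:
  Job (p=3,w=3): C=3, w*C=3*3=9
  Job (p=7,w=4): C=10, w*C=4*10=40
  Job (p=3,w=1): C=13, w*C=1*13=13
  Job (p=10,w=3): C=23, w*C=3*23=69
  Job (p=7,w=1): C=30, w*C=1*30=30
Total weighted completion time = 161

161


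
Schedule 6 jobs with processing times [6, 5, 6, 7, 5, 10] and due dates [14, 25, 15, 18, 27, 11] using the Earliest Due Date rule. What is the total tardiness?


Sort by due date (EDD order): [(10, 11), (6, 14), (6, 15), (7, 18), (5, 25), (5, 27)]
Compute completion times and tardiness:
  Job 1: p=10, d=11, C=10, tardiness=max(0,10-11)=0
  Job 2: p=6, d=14, C=16, tardiness=max(0,16-14)=2
  Job 3: p=6, d=15, C=22, tardiness=max(0,22-15)=7
  Job 4: p=7, d=18, C=29, tardiness=max(0,29-18)=11
  Job 5: p=5, d=25, C=34, tardiness=max(0,34-25)=9
  Job 6: p=5, d=27, C=39, tardiness=max(0,39-27)=12
Total tardiness = 41

41


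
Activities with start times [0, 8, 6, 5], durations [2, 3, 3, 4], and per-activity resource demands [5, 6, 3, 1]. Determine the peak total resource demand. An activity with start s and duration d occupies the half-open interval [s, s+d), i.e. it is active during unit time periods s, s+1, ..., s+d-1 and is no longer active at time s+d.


Each activity i is active on [start_i, start_i + duration_i).
Compute total resource usage per time slot:
  t=0: active resources = [5], total = 5
  t=1: active resources = [5], total = 5
  t=2: active resources = [], total = 0
  t=3: active resources = [], total = 0
  t=4: active resources = [], total = 0
  t=5: active resources = [1], total = 1
  t=6: active resources = [3, 1], total = 4
  t=7: active resources = [3, 1], total = 4
  t=8: active resources = [6, 3, 1], total = 10
  t=9: active resources = [6], total = 6
  t=10: active resources = [6], total = 6
Peak resource demand = 10

10


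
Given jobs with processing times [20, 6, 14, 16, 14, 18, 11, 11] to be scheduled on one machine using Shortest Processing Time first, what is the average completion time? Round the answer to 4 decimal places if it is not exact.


Sort jobs by processing time (SPT order): [6, 11, 11, 14, 14, 16, 18, 20]
Compute completion times sequentially:
  Job 1: processing = 6, completes at 6
  Job 2: processing = 11, completes at 17
  Job 3: processing = 11, completes at 28
  Job 4: processing = 14, completes at 42
  Job 5: processing = 14, completes at 56
  Job 6: processing = 16, completes at 72
  Job 7: processing = 18, completes at 90
  Job 8: processing = 20, completes at 110
Sum of completion times = 421
Average completion time = 421/8 = 52.625

52.625


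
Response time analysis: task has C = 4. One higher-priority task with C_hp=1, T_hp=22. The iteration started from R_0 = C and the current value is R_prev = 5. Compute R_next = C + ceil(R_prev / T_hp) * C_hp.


R_next = C + ceil(R_prev / T_hp) * C_hp
ceil(5 / 22) = ceil(0.2273) = 1
Interference = 1 * 1 = 1
R_next = 4 + 1 = 5
R_next = R_prev, so the iteration has converged (response time = 5).

5


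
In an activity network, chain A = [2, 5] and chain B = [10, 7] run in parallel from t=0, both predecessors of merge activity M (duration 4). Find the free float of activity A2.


ES(A2) = sum of predecessors on chain A = 2
EF(A2) = ES + duration = 2 + 5 = 7
Successor of A2 is M. ES(M) = max(sum(A), sum(B)) = max(7, 17) = 17
Free float = ES(successor) - EF(current) = 17 - 7 = 10

10


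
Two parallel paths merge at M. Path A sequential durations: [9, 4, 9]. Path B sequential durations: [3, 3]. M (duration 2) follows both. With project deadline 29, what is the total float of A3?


Forward pass: ES(A3) = sum of predecessors on chain A = 13
EF = ES + duration = 13 + 9 = 22
Backward pass: LF(M) = deadline = 29; LS(M) = 29 - 2 = 27
LF(A3) = LS(M) - sum(successors on chain A) = 27 - 0 = 27
LS = LF - duration = 27 - 9 = 18
Total float = LS - ES = 18 - 13 = 5

5


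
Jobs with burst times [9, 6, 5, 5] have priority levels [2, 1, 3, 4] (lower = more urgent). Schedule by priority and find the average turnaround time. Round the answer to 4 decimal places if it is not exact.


Sort by priority (ascending = highest first):
Order: [(1, 6), (2, 9), (3, 5), (4, 5)]
Completion times:
  Priority 1, burst=6, C=6
  Priority 2, burst=9, C=15
  Priority 3, burst=5, C=20
  Priority 4, burst=5, C=25
Average turnaround = 66/4 = 16.5

16.5


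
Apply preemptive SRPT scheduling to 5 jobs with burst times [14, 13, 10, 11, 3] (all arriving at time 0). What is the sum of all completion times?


Since all jobs arrive at t=0, SRPT equals SPT ordering.
SPT order: [3, 10, 11, 13, 14]
Completion times:
  Job 1: p=3, C=3
  Job 2: p=10, C=13
  Job 3: p=11, C=24
  Job 4: p=13, C=37
  Job 5: p=14, C=51
Total completion time = 3 + 13 + 24 + 37 + 51 = 128

128


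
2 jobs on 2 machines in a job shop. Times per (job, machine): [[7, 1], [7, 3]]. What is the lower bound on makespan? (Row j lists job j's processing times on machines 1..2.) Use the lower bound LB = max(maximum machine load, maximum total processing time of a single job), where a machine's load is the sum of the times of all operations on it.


Machine loads:
  Machine 1: 7 + 7 = 14
  Machine 2: 1 + 3 = 4
Max machine load = 14
Job totals:
  Job 1: 8
  Job 2: 10
Max job total = 10
Lower bound = max(14, 10) = 14

14


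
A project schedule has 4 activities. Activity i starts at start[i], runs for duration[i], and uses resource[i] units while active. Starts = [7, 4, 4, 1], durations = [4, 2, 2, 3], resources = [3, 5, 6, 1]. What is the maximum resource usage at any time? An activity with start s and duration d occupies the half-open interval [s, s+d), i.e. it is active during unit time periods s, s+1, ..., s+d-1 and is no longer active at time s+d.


Each activity i is active on [start_i, start_i + duration_i).
Compute total resource usage per time slot:
  t=0: active resources = [], total = 0
  t=1: active resources = [1], total = 1
  t=2: active resources = [1], total = 1
  t=3: active resources = [1], total = 1
  t=4: active resources = [5, 6], total = 11
  t=5: active resources = [5, 6], total = 11
  t=6: active resources = [], total = 0
  t=7: active resources = [3], total = 3
  t=8: active resources = [3], total = 3
  t=9: active resources = [3], total = 3
  t=10: active resources = [3], total = 3
Peak resource demand = 11

11


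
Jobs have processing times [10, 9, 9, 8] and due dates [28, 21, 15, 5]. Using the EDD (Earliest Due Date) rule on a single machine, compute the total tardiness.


Sort by due date (EDD order): [(8, 5), (9, 15), (9, 21), (10, 28)]
Compute completion times and tardiness:
  Job 1: p=8, d=5, C=8, tardiness=max(0,8-5)=3
  Job 2: p=9, d=15, C=17, tardiness=max(0,17-15)=2
  Job 3: p=9, d=21, C=26, tardiness=max(0,26-21)=5
  Job 4: p=10, d=28, C=36, tardiness=max(0,36-28)=8
Total tardiness = 18

18


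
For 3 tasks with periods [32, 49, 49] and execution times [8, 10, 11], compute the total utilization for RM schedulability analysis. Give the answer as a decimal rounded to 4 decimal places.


Compute individual utilizations (exact fractions):
  Task 1: C/T = 8/32 = 1/4 (approx. 0.25)
  Task 2: C/T = 10/49 (approx. 0.2041)
  Task 3: C/T = 11/49 (approx. 0.2245)
Total utilization U = 1/4 + 10/49 + 11/49 = 19/28
Rounded to 4 decimal places: U = 0.6786
RM (Liu & Layland) bound for 3 tasks = 0.779763; compare with U = 19/28 (approx. 0.678571)
U <= bound, so schedulable by RM sufficient condition.

0.6786


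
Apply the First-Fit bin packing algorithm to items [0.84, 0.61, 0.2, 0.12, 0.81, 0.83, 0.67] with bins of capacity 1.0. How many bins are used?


Place items sequentially using First-Fit:
  Item 0.84 -> new Bin 1
  Item 0.61 -> new Bin 2
  Item 0.2 -> Bin 2 (now 0.81)
  Item 0.12 -> Bin 1 (now 0.96)
  Item 0.81 -> new Bin 3
  Item 0.83 -> new Bin 4
  Item 0.67 -> new Bin 5
Total bins used = 5

5


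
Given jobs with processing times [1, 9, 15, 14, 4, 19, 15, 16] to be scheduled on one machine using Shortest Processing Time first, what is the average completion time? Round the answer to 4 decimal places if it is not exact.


Sort jobs by processing time (SPT order): [1, 4, 9, 14, 15, 15, 16, 19]
Compute completion times sequentially:
  Job 1: processing = 1, completes at 1
  Job 2: processing = 4, completes at 5
  Job 3: processing = 9, completes at 14
  Job 4: processing = 14, completes at 28
  Job 5: processing = 15, completes at 43
  Job 6: processing = 15, completes at 58
  Job 7: processing = 16, completes at 74
  Job 8: processing = 19, completes at 93
Sum of completion times = 316
Average completion time = 316/8 = 39.5

39.5


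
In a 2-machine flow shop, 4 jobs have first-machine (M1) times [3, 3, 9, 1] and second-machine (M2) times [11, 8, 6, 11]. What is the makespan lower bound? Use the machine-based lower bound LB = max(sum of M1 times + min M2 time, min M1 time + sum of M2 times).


LB1 = sum(M1 times) + min(M2 times) = 16 + 6 = 22
LB2 = min(M1 times) + sum(M2 times) = 1 + 36 = 37
Lower bound = max(LB1, LB2) = max(22, 37) = 37

37


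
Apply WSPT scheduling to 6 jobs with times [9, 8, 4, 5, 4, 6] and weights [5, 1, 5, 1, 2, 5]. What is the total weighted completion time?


Compute p/w ratios and sort ascending (WSPT): [(4, 5), (6, 5), (9, 5), (4, 2), (5, 1), (8, 1)]
Compute weighted completion times:
  Job (p=4,w=5): C=4, w*C=5*4=20
  Job (p=6,w=5): C=10, w*C=5*10=50
  Job (p=9,w=5): C=19, w*C=5*19=95
  Job (p=4,w=2): C=23, w*C=2*23=46
  Job (p=5,w=1): C=28, w*C=1*28=28
  Job (p=8,w=1): C=36, w*C=1*36=36
Total weighted completion time = 275

275


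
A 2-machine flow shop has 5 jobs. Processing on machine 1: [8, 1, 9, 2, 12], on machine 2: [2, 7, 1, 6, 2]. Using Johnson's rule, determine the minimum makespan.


Apply Johnson's rule:
  Group 1 (a <= b): [(2, 1, 7), (4, 2, 6)]
  Group 2 (a > b): [(1, 8, 2), (5, 12, 2), (3, 9, 1)]
Optimal job order: [2, 4, 1, 5, 3]
Schedule:
  Job 2: M1 done at 1, M2 done at 8
  Job 4: M1 done at 3, M2 done at 14
  Job 1: M1 done at 11, M2 done at 16
  Job 5: M1 done at 23, M2 done at 25
  Job 3: M1 done at 32, M2 done at 33
Makespan = 33

33


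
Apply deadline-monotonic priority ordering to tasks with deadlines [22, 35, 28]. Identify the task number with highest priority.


Sort tasks by relative deadline (ascending):
  Task 1: deadline = 22
  Task 3: deadline = 28
  Task 2: deadline = 35
Priority order (highest first): [1, 3, 2]
Highest priority task = 1

1


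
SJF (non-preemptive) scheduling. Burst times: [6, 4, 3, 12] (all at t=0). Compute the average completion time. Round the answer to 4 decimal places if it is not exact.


SJF order (ascending): [3, 4, 6, 12]
Completion times:
  Job 1: burst=3, C=3
  Job 2: burst=4, C=7
  Job 3: burst=6, C=13
  Job 4: burst=12, C=25
Average completion = 48/4 = 12.0

12.0


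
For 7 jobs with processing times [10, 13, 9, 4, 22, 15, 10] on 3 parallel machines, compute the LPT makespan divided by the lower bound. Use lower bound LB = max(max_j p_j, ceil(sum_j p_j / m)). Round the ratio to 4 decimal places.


LPT order: [22, 15, 13, 10, 10, 9, 4]
Machine loads after assignment: [31, 25, 27]
LPT makespan = 31
Lower bound = max(max_job, ceil(total/3)) = max(22, 28) = 28
Ratio = 31 / 28 = 1.1071

1.1071


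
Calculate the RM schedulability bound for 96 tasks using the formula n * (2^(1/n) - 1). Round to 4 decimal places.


Compute 2^(1/96) = 1.0072464122
Subtract 1: 1.0072464122 - 1 = 0.0072464122
Multiply by n: 96 * 0.0072464122 = 0.6956555712
Round to 4 dp: 0.6957

0.6957


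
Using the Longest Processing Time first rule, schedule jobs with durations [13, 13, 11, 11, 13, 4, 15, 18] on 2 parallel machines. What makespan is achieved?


Sort jobs in decreasing order (LPT): [18, 15, 13, 13, 13, 11, 11, 4]
Assign each job to the least loaded machine:
  Machine 1: jobs [18, 13, 11, 4], load = 46
  Machine 2: jobs [15, 13, 13, 11], load = 52
Makespan = max load = 52

52


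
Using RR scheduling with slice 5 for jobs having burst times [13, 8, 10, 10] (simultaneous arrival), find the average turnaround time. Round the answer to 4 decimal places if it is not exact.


Time quantum = 5
Execution trace:
  J1 runs 5 units, time = 5
  J2 runs 5 units, time = 10
  J3 runs 5 units, time = 15
  J4 runs 5 units, time = 20
  J1 runs 5 units, time = 25
  J2 runs 3 units, time = 28
  J3 runs 5 units, time = 33
  J4 runs 5 units, time = 38
  J1 runs 3 units, time = 41
Finish times: [41, 28, 33, 38]
Average turnaround = 140/4 = 35.0

35.0


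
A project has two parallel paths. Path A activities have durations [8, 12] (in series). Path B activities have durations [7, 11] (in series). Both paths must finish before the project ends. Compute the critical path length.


Path A total = 8 + 12 = 20
Path B total = 7 + 11 = 18
Critical path = longest path = max(20, 18) = 20

20


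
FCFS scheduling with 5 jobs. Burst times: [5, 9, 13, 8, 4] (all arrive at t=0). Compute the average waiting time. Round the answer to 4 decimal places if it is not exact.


FCFS order (as given): [5, 9, 13, 8, 4]
Waiting times:
  Job 1: wait = 0
  Job 2: wait = 5
  Job 3: wait = 14
  Job 4: wait = 27
  Job 5: wait = 35
Sum of waiting times = 81
Average waiting time = 81/5 = 16.2

16.2


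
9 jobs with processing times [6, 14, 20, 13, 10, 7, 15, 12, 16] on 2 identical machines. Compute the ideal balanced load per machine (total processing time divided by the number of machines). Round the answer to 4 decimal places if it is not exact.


Total processing time = 6 + 14 + 20 + 13 + 10 + 7 + 15 + 12 + 16 = 113
Number of machines = 2
Ideal balanced load = 113 / 2 = 56.5

56.5


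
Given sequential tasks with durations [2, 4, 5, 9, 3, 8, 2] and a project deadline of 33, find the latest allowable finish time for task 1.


LF(activity 1) = deadline - sum of successor durations
Successors: activities 2 through 7 with durations [4, 5, 9, 3, 8, 2]
Sum of successor durations = 31
LF = 33 - 31 = 2

2


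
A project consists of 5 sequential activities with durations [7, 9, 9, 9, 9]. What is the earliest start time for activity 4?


Activity 4 starts after activities 1 through 3 complete.
Predecessor durations: [7, 9, 9]
ES = 7 + 9 + 9 = 25

25


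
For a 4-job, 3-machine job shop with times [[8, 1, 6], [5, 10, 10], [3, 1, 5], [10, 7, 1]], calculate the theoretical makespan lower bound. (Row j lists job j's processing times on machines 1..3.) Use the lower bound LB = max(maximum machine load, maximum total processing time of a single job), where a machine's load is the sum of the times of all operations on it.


Machine loads:
  Machine 1: 8 + 5 + 3 + 10 = 26
  Machine 2: 1 + 10 + 1 + 7 = 19
  Machine 3: 6 + 10 + 5 + 1 = 22
Max machine load = 26
Job totals:
  Job 1: 15
  Job 2: 25
  Job 3: 9
  Job 4: 18
Max job total = 25
Lower bound = max(26, 25) = 26

26


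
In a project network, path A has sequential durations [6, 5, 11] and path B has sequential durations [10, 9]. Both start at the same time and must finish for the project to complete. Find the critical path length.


Path A total = 6 + 5 + 11 = 22
Path B total = 10 + 9 = 19
Critical path = longest path = max(22, 19) = 22

22


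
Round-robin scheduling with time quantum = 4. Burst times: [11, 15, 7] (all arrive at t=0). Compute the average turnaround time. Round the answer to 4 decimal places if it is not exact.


Time quantum = 4
Execution trace:
  J1 runs 4 units, time = 4
  J2 runs 4 units, time = 8
  J3 runs 4 units, time = 12
  J1 runs 4 units, time = 16
  J2 runs 4 units, time = 20
  J3 runs 3 units, time = 23
  J1 runs 3 units, time = 26
  J2 runs 4 units, time = 30
  J2 runs 3 units, time = 33
Finish times: [26, 33, 23]
Average turnaround = 82/3 = 27.3333

27.3333


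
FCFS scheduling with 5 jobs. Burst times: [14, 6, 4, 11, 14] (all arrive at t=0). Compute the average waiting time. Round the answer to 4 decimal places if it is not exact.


FCFS order (as given): [14, 6, 4, 11, 14]
Waiting times:
  Job 1: wait = 0
  Job 2: wait = 14
  Job 3: wait = 20
  Job 4: wait = 24
  Job 5: wait = 35
Sum of waiting times = 93
Average waiting time = 93/5 = 18.6

18.6


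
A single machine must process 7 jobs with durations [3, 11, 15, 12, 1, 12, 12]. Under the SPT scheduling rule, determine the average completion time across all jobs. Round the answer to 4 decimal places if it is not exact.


Sort jobs by processing time (SPT order): [1, 3, 11, 12, 12, 12, 15]
Compute completion times sequentially:
  Job 1: processing = 1, completes at 1
  Job 2: processing = 3, completes at 4
  Job 3: processing = 11, completes at 15
  Job 4: processing = 12, completes at 27
  Job 5: processing = 12, completes at 39
  Job 6: processing = 12, completes at 51
  Job 7: processing = 15, completes at 66
Sum of completion times = 203
Average completion time = 203/7 = 29.0

29.0


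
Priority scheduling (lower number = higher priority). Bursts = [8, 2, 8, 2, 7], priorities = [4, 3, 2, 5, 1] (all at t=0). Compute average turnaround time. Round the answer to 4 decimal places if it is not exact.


Sort by priority (ascending = highest first):
Order: [(1, 7), (2, 8), (3, 2), (4, 8), (5, 2)]
Completion times:
  Priority 1, burst=7, C=7
  Priority 2, burst=8, C=15
  Priority 3, burst=2, C=17
  Priority 4, burst=8, C=25
  Priority 5, burst=2, C=27
Average turnaround = 91/5 = 18.2

18.2


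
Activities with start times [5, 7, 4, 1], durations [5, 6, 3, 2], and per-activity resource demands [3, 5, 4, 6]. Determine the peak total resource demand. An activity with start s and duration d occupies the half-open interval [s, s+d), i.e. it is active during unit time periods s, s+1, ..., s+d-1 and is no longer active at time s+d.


Each activity i is active on [start_i, start_i + duration_i).
Compute total resource usage per time slot:
  t=0: active resources = [], total = 0
  t=1: active resources = [6], total = 6
  t=2: active resources = [6], total = 6
  t=3: active resources = [], total = 0
  t=4: active resources = [4], total = 4
  t=5: active resources = [3, 4], total = 7
  t=6: active resources = [3, 4], total = 7
  t=7: active resources = [3, 5], total = 8
  t=8: active resources = [3, 5], total = 8
  t=9: active resources = [3, 5], total = 8
  t=10: active resources = [5], total = 5
  t=11: active resources = [5], total = 5
  t=12: active resources = [5], total = 5
Peak resource demand = 8

8


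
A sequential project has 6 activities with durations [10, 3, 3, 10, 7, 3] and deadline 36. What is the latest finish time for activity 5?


LF(activity 5) = deadline - sum of successor durations
Successors: activities 6 through 6 with durations [3]
Sum of successor durations = 3
LF = 36 - 3 = 33

33


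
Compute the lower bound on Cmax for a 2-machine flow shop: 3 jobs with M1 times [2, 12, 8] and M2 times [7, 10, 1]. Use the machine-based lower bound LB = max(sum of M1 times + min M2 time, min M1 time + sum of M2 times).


LB1 = sum(M1 times) + min(M2 times) = 22 + 1 = 23
LB2 = min(M1 times) + sum(M2 times) = 2 + 18 = 20
Lower bound = max(LB1, LB2) = max(23, 20) = 23

23


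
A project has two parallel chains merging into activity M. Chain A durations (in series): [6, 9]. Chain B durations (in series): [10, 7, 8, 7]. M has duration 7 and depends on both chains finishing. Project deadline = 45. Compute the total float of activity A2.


Forward pass: ES(A2) = sum of predecessors on chain A = 6
EF = ES + duration = 6 + 9 = 15
Backward pass: LF(M) = deadline = 45; LS(M) = 45 - 7 = 38
LF(A2) = LS(M) - sum(successors on chain A) = 38 - 0 = 38
LS = LF - duration = 38 - 9 = 29
Total float = LS - ES = 29 - 6 = 23

23


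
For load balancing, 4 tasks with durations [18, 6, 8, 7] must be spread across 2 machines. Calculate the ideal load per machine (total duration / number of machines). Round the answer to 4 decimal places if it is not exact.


Total processing time = 18 + 6 + 8 + 7 = 39
Number of machines = 2
Ideal balanced load = 39 / 2 = 19.5

19.5


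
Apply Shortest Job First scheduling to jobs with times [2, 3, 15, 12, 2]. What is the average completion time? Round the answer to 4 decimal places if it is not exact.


SJF order (ascending): [2, 2, 3, 12, 15]
Completion times:
  Job 1: burst=2, C=2
  Job 2: burst=2, C=4
  Job 3: burst=3, C=7
  Job 4: burst=12, C=19
  Job 5: burst=15, C=34
Average completion = 66/5 = 13.2

13.2


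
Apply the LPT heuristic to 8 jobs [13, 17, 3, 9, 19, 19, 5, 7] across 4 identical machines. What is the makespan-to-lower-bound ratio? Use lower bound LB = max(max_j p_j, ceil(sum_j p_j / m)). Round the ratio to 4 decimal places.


LPT order: [19, 19, 17, 13, 9, 7, 5, 3]
Machine loads after assignment: [24, 22, 24, 22]
LPT makespan = 24
Lower bound = max(max_job, ceil(total/4)) = max(19, 23) = 23
Ratio = 24 / 23 = 1.0435

1.0435


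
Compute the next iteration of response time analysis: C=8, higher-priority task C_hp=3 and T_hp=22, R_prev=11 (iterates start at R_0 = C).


R_next = C + ceil(R_prev / T_hp) * C_hp
ceil(11 / 22) = ceil(0.5) = 1
Interference = 1 * 3 = 3
R_next = 8 + 3 = 11
R_next = R_prev, so the iteration has converged (response time = 11).

11
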